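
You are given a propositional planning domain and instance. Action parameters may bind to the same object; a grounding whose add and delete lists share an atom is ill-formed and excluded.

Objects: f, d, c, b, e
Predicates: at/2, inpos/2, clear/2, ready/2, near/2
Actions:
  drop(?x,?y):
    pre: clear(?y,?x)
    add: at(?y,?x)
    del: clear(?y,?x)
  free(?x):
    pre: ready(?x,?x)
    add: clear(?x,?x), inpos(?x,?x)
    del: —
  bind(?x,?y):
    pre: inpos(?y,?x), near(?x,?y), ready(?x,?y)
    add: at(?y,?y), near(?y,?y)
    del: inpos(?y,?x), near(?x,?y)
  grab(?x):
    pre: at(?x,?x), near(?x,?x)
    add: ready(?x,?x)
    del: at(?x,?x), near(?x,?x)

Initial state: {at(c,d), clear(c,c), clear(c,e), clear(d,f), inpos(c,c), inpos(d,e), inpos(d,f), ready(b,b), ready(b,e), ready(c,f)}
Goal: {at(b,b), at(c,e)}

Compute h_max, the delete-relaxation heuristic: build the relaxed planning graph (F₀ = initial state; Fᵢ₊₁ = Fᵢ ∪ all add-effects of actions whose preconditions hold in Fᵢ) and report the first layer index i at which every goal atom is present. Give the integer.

2

F0 = init (10 atoms)
F1 = F0 ∪ {at(c,c), at(c,e), at(d,f), clear(b,b), inpos(b,b)}  (15 atoms)
F2 = F1 ∪ {at(b,b)}  (16 atoms)
goal ⊆ F2  ⇒  h_max = 2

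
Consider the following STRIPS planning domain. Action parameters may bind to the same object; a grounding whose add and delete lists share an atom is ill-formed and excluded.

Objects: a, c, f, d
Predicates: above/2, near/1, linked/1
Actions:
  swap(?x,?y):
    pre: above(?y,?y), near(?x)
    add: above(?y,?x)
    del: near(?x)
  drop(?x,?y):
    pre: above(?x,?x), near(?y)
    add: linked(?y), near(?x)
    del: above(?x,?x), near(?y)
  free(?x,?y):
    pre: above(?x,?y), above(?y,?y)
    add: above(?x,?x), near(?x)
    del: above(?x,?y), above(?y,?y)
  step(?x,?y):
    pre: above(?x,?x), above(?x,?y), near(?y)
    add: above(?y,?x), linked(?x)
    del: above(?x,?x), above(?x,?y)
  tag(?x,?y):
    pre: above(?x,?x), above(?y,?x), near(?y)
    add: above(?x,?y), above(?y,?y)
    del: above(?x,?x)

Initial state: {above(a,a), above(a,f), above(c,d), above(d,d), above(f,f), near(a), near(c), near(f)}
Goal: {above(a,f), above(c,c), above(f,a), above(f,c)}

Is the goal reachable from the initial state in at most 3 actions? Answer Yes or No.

Yes

1. swap(a,f)  →  {above(a,a), above(a,f), above(c,d), above(d,d), above(f,a), above(f,f), near(c), near(f)}
2. swap(c,f)  →  {above(a,a), above(a,f), above(c,d), above(d,d), above(f,a), above(f,c), above(f,f), near(f)}
3. free(c,d)  →  {above(a,a), above(a,f), above(c,c), above(f,a), above(f,c), above(f,f), near(c), near(f)}
optimal plan length = 3; 3 ≤ 3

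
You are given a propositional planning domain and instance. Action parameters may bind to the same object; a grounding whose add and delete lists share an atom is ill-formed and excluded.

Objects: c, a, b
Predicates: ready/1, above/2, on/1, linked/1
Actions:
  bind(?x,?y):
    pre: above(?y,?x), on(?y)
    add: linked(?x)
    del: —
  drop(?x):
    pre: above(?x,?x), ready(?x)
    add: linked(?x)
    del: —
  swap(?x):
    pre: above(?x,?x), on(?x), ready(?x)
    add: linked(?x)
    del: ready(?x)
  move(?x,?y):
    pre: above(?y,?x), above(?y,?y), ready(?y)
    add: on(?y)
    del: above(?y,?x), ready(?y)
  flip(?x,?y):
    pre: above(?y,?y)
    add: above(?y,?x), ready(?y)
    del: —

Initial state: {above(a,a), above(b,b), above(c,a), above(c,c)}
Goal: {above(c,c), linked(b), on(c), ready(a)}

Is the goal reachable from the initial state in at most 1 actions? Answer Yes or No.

No

1. flip(c,a)  →  {above(a,a), above(a,c), above(b,b), above(c,a), above(c,c), ready(a)}
2. flip(b,c)  →  {above(a,a), above(a,c), above(b,b), above(c,a), above(c,b), above(c,c), ready(a), ready(c)}
3. move(a,c)  →  {above(a,a), above(a,c), above(b,b), above(c,b), above(c,c), on(c), ready(a)}
4. bind(b,c)  →  {above(a,a), above(a,c), above(b,b), above(c,b), above(c,c), linked(b), on(c), ready(a)}
optimal plan length = 4; 4 > 1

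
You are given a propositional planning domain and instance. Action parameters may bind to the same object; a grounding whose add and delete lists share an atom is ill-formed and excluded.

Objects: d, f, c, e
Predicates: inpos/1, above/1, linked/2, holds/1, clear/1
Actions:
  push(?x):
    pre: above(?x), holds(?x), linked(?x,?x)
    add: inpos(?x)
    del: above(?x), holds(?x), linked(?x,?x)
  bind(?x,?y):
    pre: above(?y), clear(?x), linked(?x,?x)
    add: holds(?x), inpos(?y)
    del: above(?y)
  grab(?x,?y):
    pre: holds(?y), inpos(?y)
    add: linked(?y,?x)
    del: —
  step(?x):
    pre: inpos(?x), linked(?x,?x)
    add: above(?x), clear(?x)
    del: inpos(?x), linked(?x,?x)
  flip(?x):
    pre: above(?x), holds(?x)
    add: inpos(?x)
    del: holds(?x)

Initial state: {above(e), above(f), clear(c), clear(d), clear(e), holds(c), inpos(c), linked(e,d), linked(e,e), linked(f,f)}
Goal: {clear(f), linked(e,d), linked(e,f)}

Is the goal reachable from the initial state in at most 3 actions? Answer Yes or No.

No

1. bind(e,f)  →  {above(e), clear(c), clear(d), clear(e), holds(c), holds(e), inpos(c), inpos(f), linked(e,d), linked(e,e), linked(f,f)}
2. bind(e,e)  →  {clear(c), clear(d), clear(e), holds(c), holds(e), inpos(c), inpos(e), inpos(f), linked(e,d), linked(e,e), linked(f,f)}
3. grab(f,e)  →  {clear(c), clear(d), clear(e), holds(c), holds(e), inpos(c), inpos(e), inpos(f), linked(e,d), linked(e,e), linked(e,f), linked(f,f)}
4. step(f)  →  {above(f), clear(c), clear(d), clear(e), clear(f), holds(c), holds(e), inpos(c), inpos(e), linked(e,d), linked(e,e), linked(e,f)}
optimal plan length = 4; 4 > 3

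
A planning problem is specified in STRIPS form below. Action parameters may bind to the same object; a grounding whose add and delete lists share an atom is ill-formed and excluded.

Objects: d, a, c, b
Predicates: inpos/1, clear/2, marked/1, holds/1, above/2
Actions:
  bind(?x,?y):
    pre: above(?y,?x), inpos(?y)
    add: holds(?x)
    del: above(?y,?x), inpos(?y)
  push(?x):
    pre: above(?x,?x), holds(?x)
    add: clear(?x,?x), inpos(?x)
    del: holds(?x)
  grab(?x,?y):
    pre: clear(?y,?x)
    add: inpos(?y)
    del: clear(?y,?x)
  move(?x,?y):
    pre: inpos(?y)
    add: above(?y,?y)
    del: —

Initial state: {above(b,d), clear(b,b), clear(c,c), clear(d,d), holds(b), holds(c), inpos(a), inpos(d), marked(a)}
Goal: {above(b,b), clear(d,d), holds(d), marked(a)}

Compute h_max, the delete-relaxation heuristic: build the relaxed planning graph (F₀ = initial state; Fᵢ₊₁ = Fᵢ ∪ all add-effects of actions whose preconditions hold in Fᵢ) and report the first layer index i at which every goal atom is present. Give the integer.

2

F0 = init (9 atoms)
F1 = F0 ∪ {above(a,a), above(d,d), inpos(b), inpos(c)}  (13 atoms)
F2 = F1 ∪ {above(b,b), above(c,c), holds(a), holds(d)}  (17 atoms)
goal ⊆ F2  ⇒  h_max = 2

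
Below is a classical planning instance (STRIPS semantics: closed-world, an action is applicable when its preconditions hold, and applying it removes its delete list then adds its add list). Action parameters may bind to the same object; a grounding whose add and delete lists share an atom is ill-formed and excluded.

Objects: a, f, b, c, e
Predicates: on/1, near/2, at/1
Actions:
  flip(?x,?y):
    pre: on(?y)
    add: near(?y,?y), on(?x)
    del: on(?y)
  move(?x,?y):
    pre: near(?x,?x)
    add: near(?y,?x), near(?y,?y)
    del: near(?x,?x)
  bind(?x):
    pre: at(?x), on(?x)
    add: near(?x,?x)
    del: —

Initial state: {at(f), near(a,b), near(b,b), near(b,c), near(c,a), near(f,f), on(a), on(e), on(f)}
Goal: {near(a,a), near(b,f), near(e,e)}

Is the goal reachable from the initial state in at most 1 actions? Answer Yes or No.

1. flip(a,e)  →  {at(f), near(a,b), near(b,b), near(b,c), near(c,a), near(e,e), near(f,f), on(a), on(f)}
2. flip(f,a)  →  {at(f), near(a,a), near(a,b), near(b,b), near(b,c), near(c,a), near(e,e), near(f,f), on(f)}
3. move(f,b)  →  {at(f), near(a,a), near(a,b), near(b,b), near(b,c), near(b,f), near(c,a), near(e,e), on(f)}
optimal plan length = 3; 3 > 1

No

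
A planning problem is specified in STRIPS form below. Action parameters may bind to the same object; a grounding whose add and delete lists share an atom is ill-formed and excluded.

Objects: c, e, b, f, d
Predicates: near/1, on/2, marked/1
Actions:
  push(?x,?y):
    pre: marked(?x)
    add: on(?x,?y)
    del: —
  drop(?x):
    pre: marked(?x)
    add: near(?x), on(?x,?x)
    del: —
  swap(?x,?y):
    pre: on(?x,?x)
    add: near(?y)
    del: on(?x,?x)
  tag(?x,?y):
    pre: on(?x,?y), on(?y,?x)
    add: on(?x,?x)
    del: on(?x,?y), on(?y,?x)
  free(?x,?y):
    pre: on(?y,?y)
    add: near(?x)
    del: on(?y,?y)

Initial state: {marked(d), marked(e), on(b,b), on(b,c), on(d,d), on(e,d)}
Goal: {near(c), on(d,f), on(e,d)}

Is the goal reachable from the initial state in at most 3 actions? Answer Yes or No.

Yes

1. push(d,f)  →  {marked(d), marked(e), on(b,b), on(b,c), on(d,d), on(d,f), on(e,d)}
2. swap(b,c)  →  {marked(d), marked(e), near(c), on(b,c), on(d,d), on(d,f), on(e,d)}
optimal plan length = 2; 2 ≤ 3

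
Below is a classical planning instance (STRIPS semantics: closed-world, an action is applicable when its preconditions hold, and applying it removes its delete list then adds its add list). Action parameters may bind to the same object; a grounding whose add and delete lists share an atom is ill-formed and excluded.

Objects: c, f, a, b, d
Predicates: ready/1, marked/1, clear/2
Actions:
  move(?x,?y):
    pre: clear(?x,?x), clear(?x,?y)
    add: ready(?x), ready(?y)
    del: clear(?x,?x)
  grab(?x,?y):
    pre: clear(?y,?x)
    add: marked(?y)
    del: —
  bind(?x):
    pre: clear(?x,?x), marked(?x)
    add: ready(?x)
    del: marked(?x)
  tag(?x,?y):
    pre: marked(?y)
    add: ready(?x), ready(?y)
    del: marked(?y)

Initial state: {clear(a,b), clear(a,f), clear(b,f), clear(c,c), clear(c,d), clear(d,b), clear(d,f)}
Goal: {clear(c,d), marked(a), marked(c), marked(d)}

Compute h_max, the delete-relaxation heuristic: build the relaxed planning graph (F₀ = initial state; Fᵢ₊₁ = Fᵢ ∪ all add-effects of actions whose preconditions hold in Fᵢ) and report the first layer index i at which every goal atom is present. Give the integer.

F0 = init (7 atoms)
F1 = F0 ∪ {marked(a), marked(b), marked(c), marked(d), ready(c), ready(d)}  (13 atoms)
goal ⊆ F1  ⇒  h_max = 1

1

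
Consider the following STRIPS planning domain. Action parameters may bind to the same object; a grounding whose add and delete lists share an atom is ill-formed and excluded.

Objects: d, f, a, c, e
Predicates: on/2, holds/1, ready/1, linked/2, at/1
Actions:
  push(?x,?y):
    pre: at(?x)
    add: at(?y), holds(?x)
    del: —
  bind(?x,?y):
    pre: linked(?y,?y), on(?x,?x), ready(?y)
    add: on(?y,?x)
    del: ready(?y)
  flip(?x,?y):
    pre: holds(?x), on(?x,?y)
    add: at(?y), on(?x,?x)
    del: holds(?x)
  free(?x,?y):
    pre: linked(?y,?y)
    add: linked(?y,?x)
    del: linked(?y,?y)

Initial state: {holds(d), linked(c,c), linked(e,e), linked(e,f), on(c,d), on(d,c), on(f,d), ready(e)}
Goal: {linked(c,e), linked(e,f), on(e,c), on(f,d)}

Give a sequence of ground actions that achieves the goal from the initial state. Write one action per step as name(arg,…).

flip(d,c); push(c,d); flip(c,d); bind(c,e); free(e,c)

1. flip(d,c)  →  {at(c), linked(c,c), linked(e,e), linked(e,f), on(c,d), on(d,c), on(d,d), on(f,d), ready(e)}
2. push(c,d)  →  {at(c), at(d), holds(c), linked(c,c), linked(e,e), linked(e,f), on(c,d), on(d,c), on(d,d), on(f,d), ready(e)}
3. flip(c,d)  →  {at(c), at(d), linked(c,c), linked(e,e), linked(e,f), on(c,c), on(c,d), on(d,c), on(d,d), on(f,d), ready(e)}
4. bind(c,e)  →  {at(c), at(d), linked(c,c), linked(e,e), linked(e,f), on(c,c), on(c,d), on(d,c), on(d,d), on(e,c), on(f,d)}
5. free(e,c)  →  {at(c), at(d), linked(c,e), linked(e,e), linked(e,f), on(c,c), on(c,d), on(d,c), on(d,d), on(e,c), on(f,d)}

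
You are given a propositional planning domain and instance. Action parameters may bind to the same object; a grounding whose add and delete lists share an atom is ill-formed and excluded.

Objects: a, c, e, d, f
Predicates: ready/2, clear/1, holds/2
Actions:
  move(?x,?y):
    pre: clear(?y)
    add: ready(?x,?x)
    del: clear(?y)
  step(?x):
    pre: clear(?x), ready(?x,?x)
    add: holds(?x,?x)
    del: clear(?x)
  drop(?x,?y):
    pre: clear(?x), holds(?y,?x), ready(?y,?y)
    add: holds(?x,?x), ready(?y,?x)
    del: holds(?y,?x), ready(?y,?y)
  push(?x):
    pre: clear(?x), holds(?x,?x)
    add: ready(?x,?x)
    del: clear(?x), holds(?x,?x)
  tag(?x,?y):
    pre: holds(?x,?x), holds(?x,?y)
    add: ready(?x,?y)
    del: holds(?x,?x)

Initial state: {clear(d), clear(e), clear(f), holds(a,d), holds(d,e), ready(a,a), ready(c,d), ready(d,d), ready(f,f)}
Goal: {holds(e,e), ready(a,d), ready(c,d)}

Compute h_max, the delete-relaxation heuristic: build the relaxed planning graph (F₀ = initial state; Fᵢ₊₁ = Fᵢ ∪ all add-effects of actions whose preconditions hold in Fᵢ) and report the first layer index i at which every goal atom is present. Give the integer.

1

F0 = init (9 atoms)
F1 = F0 ∪ {holds(d,d), holds(e,e), holds(f,f), ready(a,d), ready(c,c), ready(d,e), ready(e,e)}  (16 atoms)
goal ⊆ F1  ⇒  h_max = 1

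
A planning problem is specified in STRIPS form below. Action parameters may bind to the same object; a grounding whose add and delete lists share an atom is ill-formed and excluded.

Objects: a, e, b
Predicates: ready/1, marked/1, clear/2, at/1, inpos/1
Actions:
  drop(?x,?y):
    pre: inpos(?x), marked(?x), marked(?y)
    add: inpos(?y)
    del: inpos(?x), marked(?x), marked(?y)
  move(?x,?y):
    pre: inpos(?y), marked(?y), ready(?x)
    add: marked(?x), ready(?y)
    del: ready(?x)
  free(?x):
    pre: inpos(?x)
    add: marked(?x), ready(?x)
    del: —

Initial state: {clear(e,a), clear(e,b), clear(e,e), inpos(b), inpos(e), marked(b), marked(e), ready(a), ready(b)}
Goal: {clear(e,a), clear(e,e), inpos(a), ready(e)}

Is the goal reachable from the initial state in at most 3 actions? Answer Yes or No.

1. move(a,e)  →  {clear(e,a), clear(e,b), clear(e,e), inpos(b), inpos(e), marked(a), marked(b), marked(e), ready(b), ready(e)}
2. drop(e,a)  →  {clear(e,a), clear(e,b), clear(e,e), inpos(a), inpos(b), marked(b), ready(b), ready(e)}
optimal plan length = 2; 2 ≤ 3

Yes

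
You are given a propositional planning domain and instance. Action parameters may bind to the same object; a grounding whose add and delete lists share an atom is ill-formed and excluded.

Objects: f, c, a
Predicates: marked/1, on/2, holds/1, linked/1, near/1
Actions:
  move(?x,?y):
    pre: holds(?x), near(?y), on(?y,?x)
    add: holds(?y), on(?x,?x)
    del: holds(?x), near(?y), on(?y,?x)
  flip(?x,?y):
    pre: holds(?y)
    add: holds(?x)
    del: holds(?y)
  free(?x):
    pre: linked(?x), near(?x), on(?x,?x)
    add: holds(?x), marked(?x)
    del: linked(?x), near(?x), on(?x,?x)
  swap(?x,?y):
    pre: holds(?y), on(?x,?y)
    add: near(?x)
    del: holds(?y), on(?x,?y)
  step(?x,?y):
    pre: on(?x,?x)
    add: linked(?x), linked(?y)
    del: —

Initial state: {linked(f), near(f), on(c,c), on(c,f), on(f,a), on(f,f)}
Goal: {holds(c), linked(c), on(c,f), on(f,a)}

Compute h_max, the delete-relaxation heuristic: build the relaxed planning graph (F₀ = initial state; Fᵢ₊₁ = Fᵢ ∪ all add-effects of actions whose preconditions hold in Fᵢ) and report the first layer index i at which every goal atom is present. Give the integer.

2

F0 = init (6 atoms)
F1 = F0 ∪ {holds(f), linked(a), linked(c), marked(f)}  (10 atoms)
F2 = F1 ∪ {holds(a), holds(c), near(c)}  (13 atoms)
goal ⊆ F2  ⇒  h_max = 2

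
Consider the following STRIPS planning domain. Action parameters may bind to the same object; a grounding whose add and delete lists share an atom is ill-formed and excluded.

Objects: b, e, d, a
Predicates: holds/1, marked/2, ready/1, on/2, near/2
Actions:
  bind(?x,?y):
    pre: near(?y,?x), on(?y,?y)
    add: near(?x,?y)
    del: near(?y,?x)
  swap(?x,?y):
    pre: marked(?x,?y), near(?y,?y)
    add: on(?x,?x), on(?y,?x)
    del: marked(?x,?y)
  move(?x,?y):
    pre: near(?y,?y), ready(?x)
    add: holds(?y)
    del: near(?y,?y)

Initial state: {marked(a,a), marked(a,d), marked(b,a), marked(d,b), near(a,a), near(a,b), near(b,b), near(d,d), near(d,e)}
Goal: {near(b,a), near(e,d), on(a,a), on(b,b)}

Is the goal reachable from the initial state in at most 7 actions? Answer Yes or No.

Yes

1. swap(b,a)  →  {marked(a,a), marked(a,d), marked(d,b), near(a,a), near(a,b), near(b,b), near(d,d), near(d,e), on(a,b), on(b,b)}
2. swap(d,b)  →  {marked(a,a), marked(a,d), near(a,a), near(a,b), near(b,b), near(d,d), near(d,e), on(a,b), on(b,b), on(b,d), on(d,d)}
3. bind(e,d)  →  {marked(a,a), marked(a,d), near(a,a), near(a,b), near(b,b), near(d,d), near(e,d), on(a,b), on(b,b), on(b,d), on(d,d)}
4. swap(a,d)  →  {marked(a,a), near(a,a), near(a,b), near(b,b), near(d,d), near(e,d), on(a,a), on(a,b), on(b,b), on(b,d), on(d,a), on(d,d)}
5. bind(b,a)  →  {marked(a,a), near(a,a), near(b,a), near(b,b), near(d,d), near(e,d), on(a,a), on(a,b), on(b,b), on(b,d), on(d,a), on(d,d)}
optimal plan length = 5; 5 ≤ 7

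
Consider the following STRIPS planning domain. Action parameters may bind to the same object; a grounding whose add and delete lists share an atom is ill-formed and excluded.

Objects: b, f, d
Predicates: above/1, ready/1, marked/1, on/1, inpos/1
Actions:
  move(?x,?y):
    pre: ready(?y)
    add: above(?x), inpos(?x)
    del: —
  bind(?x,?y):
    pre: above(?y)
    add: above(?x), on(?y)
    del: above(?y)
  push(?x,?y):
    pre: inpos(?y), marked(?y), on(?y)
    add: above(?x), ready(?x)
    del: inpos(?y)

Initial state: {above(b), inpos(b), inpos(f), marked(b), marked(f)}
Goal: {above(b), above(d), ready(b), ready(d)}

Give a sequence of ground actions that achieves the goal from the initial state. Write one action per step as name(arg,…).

1. bind(f,b)  →  {above(f), inpos(b), inpos(f), marked(b), marked(f), on(b)}
2. bind(b,f)  →  {above(b), inpos(b), inpos(f), marked(b), marked(f), on(b), on(f)}
3. push(b,b)  →  {above(b), inpos(f), marked(b), marked(f), on(b), on(f), ready(b)}
4. push(d,f)  →  {above(b), above(d), marked(b), marked(f), on(b), on(f), ready(b), ready(d)}

bind(f,b); bind(b,f); push(b,b); push(d,f)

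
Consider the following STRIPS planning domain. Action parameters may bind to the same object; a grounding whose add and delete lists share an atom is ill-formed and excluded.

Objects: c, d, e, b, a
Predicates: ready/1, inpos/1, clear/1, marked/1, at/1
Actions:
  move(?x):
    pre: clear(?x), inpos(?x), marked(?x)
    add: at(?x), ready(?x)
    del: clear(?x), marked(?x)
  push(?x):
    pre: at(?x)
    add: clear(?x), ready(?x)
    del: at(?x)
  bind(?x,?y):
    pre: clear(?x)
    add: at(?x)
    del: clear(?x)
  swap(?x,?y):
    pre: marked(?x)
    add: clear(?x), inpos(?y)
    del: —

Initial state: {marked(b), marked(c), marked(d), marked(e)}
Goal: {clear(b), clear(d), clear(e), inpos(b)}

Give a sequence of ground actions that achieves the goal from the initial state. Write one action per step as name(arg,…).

1. swap(d,c)  →  {clear(d), inpos(c), marked(b), marked(c), marked(d), marked(e)}
2. swap(e,c)  →  {clear(d), clear(e), inpos(c), marked(b), marked(c), marked(d), marked(e)}
3. swap(b,b)  →  {clear(b), clear(d), clear(e), inpos(b), inpos(c), marked(b), marked(c), marked(d), marked(e)}

swap(d,c); swap(e,c); swap(b,b)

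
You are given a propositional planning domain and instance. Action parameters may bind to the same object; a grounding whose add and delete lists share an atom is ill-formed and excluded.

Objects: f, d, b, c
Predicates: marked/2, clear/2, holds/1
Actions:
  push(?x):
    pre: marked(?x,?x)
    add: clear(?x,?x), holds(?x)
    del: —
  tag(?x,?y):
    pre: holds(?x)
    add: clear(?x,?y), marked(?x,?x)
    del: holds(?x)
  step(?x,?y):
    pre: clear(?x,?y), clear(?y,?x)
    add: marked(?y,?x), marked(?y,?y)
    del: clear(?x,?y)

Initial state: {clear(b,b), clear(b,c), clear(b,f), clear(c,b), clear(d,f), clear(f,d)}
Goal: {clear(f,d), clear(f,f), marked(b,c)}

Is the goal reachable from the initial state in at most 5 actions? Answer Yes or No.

1. step(d,f)  →  {clear(b,b), clear(b,c), clear(b,f), clear(c,b), clear(f,d), marked(f,d), marked(f,f)}
2. push(f)  →  {clear(b,b), clear(b,c), clear(b,f), clear(c,b), clear(f,d), clear(f,f), holds(f), marked(f,d), marked(f,f)}
3. step(c,b)  →  {clear(b,b), clear(b,c), clear(b,f), clear(f,d), clear(f,f), holds(f), marked(b,b), marked(b,c), marked(f,d), marked(f,f)}
optimal plan length = 3; 3 ≤ 5

Yes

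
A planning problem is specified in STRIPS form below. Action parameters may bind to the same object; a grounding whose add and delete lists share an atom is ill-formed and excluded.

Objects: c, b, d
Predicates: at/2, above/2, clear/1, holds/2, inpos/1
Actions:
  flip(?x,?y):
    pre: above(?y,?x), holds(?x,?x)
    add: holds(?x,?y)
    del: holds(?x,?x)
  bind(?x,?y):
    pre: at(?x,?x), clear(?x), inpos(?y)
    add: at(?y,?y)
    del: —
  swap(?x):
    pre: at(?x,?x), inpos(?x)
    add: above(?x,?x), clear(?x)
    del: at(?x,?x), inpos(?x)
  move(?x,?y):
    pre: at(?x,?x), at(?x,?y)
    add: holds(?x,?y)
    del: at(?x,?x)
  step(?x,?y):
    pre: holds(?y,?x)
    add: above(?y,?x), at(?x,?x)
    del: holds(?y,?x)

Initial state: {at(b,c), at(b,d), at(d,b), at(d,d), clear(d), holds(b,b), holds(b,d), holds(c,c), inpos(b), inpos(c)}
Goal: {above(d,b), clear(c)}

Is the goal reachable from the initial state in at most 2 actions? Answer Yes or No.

1. bind(d,c)  →  {at(b,c), at(b,d), at(c,c), at(d,b), at(d,d), clear(d), holds(b,b), holds(b,d), holds(c,c), inpos(b), inpos(c)}
2. swap(c)  →  {above(c,c), at(b,c), at(b,d), at(d,b), at(d,d), clear(c), clear(d), holds(b,b), holds(b,d), holds(c,c), inpos(b)}
3. move(d,b)  →  {above(c,c), at(b,c), at(b,d), at(d,b), clear(c), clear(d), holds(b,b), holds(b,d), holds(c,c), holds(d,b), inpos(b)}
4. step(b,d)  →  {above(c,c), above(d,b), at(b,b), at(b,c), at(b,d), at(d,b), clear(c), clear(d), holds(b,b), holds(b,d), holds(c,c), inpos(b)}
optimal plan length = 4; 4 > 2

No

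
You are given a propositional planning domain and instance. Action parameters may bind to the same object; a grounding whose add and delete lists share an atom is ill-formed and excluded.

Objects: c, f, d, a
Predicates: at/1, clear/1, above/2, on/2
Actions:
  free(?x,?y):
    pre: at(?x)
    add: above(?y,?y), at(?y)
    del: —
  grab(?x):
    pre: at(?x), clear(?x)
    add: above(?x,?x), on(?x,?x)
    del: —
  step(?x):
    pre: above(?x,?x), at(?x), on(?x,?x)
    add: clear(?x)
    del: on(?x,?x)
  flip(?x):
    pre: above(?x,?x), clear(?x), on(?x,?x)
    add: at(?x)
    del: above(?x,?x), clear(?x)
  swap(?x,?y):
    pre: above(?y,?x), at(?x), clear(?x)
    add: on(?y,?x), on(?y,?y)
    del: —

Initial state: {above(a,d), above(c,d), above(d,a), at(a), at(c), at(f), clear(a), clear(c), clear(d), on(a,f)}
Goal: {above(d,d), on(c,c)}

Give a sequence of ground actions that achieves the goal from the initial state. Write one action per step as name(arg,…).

free(c,d); grab(c)

1. free(c,d)  →  {above(a,d), above(c,d), above(d,a), above(d,d), at(a), at(c), at(d), at(f), clear(a), clear(c), clear(d), on(a,f)}
2. grab(c)  →  {above(a,d), above(c,c), above(c,d), above(d,a), above(d,d), at(a), at(c), at(d), at(f), clear(a), clear(c), clear(d), on(a,f), on(c,c)}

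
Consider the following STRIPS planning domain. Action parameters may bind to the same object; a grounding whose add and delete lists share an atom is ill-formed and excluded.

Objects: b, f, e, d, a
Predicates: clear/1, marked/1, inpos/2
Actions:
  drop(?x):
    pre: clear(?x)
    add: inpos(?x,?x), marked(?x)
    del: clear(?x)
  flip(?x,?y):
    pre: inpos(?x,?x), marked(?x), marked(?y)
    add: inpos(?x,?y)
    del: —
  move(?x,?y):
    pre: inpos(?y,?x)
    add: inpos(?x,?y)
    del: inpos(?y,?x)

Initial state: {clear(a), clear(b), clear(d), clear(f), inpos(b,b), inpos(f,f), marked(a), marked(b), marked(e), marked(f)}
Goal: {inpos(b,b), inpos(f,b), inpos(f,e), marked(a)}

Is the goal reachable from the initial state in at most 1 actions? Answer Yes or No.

No

1. flip(f,b)  →  {clear(a), clear(b), clear(d), clear(f), inpos(b,b), inpos(f,b), inpos(f,f), marked(a), marked(b), marked(e), marked(f)}
2. flip(f,e)  →  {clear(a), clear(b), clear(d), clear(f), inpos(b,b), inpos(f,b), inpos(f,e), inpos(f,f), marked(a), marked(b), marked(e), marked(f)}
optimal plan length = 2; 2 > 1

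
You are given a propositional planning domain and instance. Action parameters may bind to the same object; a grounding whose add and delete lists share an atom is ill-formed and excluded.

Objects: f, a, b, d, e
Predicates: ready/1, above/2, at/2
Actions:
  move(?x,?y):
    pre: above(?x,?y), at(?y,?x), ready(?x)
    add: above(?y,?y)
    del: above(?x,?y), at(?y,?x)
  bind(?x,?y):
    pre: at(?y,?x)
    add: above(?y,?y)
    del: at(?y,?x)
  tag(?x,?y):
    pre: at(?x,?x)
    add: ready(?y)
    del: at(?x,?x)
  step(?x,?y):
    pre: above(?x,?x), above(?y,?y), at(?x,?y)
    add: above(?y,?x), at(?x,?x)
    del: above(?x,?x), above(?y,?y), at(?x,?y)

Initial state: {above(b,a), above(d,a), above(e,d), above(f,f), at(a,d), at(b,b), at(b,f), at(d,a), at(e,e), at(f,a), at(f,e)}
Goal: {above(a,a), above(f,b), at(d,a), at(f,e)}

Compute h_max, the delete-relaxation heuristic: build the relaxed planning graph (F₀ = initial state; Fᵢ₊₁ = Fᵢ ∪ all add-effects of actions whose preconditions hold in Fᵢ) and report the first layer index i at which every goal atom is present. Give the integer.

F0 = init (11 atoms)
F1 = F0 ∪ {above(a,a), above(b,b), above(d,d), above(e,e), ready(a), ready(b), ready(d), ready(e), ready(f)}  (20 atoms)
F2 = F1 ∪ {above(a,d), above(a,f), above(e,f), above(f,b), at(a,a), at(d,d), at(f,f)}  (27 atoms)
goal ⊆ F2  ⇒  h_max = 2

2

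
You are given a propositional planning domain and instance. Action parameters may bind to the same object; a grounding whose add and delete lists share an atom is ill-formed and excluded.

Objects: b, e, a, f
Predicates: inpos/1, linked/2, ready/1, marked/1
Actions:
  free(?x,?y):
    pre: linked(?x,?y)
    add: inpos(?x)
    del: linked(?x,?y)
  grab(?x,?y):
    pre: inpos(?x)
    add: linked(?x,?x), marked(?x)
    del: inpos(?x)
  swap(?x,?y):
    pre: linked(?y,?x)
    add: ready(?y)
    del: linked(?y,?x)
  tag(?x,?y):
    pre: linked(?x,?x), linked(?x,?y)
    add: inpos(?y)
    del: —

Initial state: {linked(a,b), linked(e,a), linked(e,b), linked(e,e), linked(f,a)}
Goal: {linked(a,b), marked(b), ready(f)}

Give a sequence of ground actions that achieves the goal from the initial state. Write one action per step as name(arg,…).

1. swap(a,f)  →  {linked(a,b), linked(e,a), linked(e,b), linked(e,e), ready(f)}
2. tag(e,b)  →  {inpos(b), linked(a,b), linked(e,a), linked(e,b), linked(e,e), ready(f)}
3. grab(b,b)  →  {linked(a,b), linked(b,b), linked(e,a), linked(e,b), linked(e,e), marked(b), ready(f)}

swap(a,f); tag(e,b); grab(b,b)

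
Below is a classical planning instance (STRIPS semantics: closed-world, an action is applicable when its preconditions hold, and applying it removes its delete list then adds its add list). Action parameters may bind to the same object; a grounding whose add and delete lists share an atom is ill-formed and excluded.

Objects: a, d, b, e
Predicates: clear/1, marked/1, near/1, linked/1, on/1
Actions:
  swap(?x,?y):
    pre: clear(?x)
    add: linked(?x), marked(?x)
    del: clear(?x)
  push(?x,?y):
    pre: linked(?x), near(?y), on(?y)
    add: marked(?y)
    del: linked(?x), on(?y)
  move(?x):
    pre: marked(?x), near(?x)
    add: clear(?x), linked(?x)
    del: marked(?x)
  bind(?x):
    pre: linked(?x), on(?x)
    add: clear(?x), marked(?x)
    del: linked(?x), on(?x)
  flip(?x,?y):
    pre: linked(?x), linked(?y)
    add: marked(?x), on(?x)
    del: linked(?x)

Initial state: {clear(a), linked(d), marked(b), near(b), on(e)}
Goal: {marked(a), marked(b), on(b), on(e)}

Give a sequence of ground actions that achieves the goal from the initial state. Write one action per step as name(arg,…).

1. swap(a,a)  →  {linked(a), linked(d), marked(a), marked(b), near(b), on(e)}
2. move(b)  →  {clear(b), linked(a), linked(b), linked(d), marked(a), near(b), on(e)}
3. flip(b,a)  →  {clear(b), linked(a), linked(d), marked(a), marked(b), near(b), on(b), on(e)}

swap(a,a); move(b); flip(b,a)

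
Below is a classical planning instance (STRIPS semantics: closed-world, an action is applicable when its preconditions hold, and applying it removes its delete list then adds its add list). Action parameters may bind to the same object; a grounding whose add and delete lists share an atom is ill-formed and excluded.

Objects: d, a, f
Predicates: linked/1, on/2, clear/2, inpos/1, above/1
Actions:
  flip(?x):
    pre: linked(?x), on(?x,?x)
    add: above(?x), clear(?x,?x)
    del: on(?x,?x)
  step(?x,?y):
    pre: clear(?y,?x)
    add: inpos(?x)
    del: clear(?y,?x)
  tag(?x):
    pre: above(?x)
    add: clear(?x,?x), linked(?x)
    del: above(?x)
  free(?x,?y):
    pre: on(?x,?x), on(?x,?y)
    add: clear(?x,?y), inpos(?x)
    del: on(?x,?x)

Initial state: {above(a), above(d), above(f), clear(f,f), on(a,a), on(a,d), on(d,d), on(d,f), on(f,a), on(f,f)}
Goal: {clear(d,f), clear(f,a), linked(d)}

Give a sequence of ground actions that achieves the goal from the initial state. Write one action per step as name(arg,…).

tag(d); free(d,f); free(f,a)

1. tag(d)  →  {above(a), above(f), clear(d,d), clear(f,f), linked(d), on(a,a), on(a,d), on(d,d), on(d,f), on(f,a), on(f,f)}
2. free(d,f)  →  {above(a), above(f), clear(d,d), clear(d,f), clear(f,f), inpos(d), linked(d), on(a,a), on(a,d), on(d,f), on(f,a), on(f,f)}
3. free(f,a)  →  {above(a), above(f), clear(d,d), clear(d,f), clear(f,a), clear(f,f), inpos(d), inpos(f), linked(d), on(a,a), on(a,d), on(d,f), on(f,a)}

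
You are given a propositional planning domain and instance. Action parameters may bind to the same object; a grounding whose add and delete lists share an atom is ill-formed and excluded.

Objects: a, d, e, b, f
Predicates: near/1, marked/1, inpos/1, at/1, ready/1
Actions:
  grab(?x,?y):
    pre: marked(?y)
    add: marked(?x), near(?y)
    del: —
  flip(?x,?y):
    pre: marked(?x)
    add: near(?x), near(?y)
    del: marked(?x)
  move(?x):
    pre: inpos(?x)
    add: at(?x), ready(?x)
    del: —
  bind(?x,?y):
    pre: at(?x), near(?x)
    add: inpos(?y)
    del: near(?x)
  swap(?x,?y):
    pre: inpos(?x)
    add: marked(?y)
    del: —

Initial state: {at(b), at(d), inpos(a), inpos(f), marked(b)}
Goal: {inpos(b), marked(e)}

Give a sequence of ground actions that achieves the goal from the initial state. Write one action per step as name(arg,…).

1. grab(e,b)  →  {at(b), at(d), inpos(a), inpos(f), marked(b), marked(e), near(b)}
2. bind(b,b)  →  {at(b), at(d), inpos(a), inpos(b), inpos(f), marked(b), marked(e)}

grab(e,b); bind(b,b)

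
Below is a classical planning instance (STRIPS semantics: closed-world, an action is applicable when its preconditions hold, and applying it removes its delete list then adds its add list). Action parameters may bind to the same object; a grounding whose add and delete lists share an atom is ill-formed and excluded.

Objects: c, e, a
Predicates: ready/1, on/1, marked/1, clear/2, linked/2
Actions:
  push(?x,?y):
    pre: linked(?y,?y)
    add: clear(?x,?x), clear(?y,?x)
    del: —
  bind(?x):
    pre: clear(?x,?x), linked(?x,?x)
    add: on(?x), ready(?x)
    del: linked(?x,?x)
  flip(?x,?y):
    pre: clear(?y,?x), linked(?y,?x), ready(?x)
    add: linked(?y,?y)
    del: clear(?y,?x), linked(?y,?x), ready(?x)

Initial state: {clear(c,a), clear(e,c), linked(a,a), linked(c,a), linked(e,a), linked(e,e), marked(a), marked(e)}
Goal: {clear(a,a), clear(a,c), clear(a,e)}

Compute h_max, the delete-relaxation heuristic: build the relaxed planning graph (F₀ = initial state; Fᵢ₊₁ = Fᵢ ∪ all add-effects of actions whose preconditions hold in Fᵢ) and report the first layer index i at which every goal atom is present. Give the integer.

1

F0 = init (8 atoms)
F1 = F0 ∪ {clear(a,a), clear(a,c), clear(a,e), clear(c,c), clear(e,a), clear(e,e)}  (14 atoms)
goal ⊆ F1  ⇒  h_max = 1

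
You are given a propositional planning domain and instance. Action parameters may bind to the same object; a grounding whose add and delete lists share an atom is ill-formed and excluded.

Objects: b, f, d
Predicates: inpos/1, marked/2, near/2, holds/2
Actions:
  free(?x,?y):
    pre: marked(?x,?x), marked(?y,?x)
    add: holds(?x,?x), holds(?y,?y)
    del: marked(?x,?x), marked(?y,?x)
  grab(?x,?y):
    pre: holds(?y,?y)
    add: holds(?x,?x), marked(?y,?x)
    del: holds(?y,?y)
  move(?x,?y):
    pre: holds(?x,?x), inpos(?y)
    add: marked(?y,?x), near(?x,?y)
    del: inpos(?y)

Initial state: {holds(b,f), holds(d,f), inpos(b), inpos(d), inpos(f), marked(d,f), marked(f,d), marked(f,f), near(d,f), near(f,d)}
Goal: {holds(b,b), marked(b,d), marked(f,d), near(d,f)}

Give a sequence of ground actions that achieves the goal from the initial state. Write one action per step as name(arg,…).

1. free(f,d)  →  {holds(b,f), holds(d,d), holds(d,f), holds(f,f), inpos(b), inpos(d), inpos(f), marked(f,d), near(d,f), near(f,d)}
2. grab(b,f)  →  {holds(b,b), holds(b,f), holds(d,d), holds(d,f), inpos(b), inpos(d), inpos(f), marked(f,b), marked(f,d), near(d,f), near(f,d)}
3. move(d,b)  →  {holds(b,b), holds(b,f), holds(d,d), holds(d,f), inpos(d), inpos(f), marked(b,d), marked(f,b), marked(f,d), near(d,b), near(d,f), near(f,d)}

free(f,d); grab(b,f); move(d,b)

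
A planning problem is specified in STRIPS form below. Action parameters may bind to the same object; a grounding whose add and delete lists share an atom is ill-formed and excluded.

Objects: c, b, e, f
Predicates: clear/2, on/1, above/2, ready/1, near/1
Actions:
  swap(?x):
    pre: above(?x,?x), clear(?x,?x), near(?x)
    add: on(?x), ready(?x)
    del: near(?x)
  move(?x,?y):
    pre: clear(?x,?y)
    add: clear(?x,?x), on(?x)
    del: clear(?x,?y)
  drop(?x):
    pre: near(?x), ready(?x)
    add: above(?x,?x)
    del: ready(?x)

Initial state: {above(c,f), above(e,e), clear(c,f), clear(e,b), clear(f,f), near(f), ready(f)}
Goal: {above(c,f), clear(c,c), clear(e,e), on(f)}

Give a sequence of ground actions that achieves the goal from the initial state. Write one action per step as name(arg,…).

move(c,f); move(e,b); drop(f); swap(f)

1. move(c,f)  →  {above(c,f), above(e,e), clear(c,c), clear(e,b), clear(f,f), near(f), on(c), ready(f)}
2. move(e,b)  →  {above(c,f), above(e,e), clear(c,c), clear(e,e), clear(f,f), near(f), on(c), on(e), ready(f)}
3. drop(f)  →  {above(c,f), above(e,e), above(f,f), clear(c,c), clear(e,e), clear(f,f), near(f), on(c), on(e)}
4. swap(f)  →  {above(c,f), above(e,e), above(f,f), clear(c,c), clear(e,e), clear(f,f), on(c), on(e), on(f), ready(f)}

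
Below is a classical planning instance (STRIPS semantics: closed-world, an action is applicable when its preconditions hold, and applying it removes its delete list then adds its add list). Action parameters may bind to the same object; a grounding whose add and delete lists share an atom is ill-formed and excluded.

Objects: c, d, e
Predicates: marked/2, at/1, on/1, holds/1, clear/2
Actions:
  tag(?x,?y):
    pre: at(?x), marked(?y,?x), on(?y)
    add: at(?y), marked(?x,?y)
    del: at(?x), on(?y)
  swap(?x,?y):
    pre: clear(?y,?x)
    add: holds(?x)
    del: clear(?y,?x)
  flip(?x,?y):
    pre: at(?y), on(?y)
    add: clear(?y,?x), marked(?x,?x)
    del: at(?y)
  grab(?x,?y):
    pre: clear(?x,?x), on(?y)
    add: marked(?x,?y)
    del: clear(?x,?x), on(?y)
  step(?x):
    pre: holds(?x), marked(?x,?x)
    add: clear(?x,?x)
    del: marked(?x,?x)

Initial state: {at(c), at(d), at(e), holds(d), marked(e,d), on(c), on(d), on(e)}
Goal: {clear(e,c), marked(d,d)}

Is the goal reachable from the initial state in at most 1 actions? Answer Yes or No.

1. flip(c,e)  →  {at(c), at(d), clear(e,c), holds(d), marked(c,c), marked(e,d), on(c), on(d), on(e)}
2. flip(d,c)  →  {at(d), clear(c,d), clear(e,c), holds(d), marked(c,c), marked(d,d), marked(e,d), on(c), on(d), on(e)}
optimal plan length = 2; 2 > 1

No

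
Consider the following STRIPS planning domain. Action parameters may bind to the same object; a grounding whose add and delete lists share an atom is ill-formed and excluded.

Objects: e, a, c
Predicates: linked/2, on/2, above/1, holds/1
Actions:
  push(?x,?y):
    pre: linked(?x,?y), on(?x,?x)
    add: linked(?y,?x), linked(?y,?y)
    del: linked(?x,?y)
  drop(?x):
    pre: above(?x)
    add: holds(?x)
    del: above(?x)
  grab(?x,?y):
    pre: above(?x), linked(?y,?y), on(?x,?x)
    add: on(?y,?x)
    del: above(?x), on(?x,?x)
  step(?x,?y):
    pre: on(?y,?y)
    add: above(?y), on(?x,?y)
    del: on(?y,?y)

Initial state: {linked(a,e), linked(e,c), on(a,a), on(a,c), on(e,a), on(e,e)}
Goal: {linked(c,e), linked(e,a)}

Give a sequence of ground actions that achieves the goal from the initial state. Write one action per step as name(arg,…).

1. push(e,c)  →  {linked(a,e), linked(c,c), linked(c,e), on(a,a), on(a,c), on(e,a), on(e,e)}
2. push(a,e)  →  {linked(c,c), linked(c,e), linked(e,a), linked(e,e), on(a,a), on(a,c), on(e,a), on(e,e)}

push(e,c); push(a,e)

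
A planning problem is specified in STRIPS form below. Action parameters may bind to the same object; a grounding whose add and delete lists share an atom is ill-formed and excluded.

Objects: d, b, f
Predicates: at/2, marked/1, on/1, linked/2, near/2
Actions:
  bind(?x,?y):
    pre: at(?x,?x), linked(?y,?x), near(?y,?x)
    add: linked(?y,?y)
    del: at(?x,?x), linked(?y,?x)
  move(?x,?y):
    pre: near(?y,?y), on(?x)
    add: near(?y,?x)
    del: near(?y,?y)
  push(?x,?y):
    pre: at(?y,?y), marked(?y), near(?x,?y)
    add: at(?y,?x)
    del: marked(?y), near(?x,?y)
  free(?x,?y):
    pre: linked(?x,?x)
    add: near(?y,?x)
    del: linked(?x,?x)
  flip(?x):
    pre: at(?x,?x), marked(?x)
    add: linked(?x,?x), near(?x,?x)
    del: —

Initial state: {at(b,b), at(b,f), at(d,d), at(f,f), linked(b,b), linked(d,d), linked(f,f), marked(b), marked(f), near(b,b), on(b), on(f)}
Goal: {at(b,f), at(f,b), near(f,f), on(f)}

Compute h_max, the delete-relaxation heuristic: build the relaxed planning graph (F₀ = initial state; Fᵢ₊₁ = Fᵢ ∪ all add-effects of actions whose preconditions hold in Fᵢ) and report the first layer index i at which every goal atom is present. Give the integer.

2

F0 = init (12 atoms)
F1 = F0 ∪ {near(b,d), near(b,f), near(d,b), near(d,d), near(d,f), near(f,b), near(f,d), near(f,f)}  (20 atoms)
F2 = F1 ∪ {at(b,d), at(f,b), at(f,d)}  (23 atoms)
goal ⊆ F2  ⇒  h_max = 2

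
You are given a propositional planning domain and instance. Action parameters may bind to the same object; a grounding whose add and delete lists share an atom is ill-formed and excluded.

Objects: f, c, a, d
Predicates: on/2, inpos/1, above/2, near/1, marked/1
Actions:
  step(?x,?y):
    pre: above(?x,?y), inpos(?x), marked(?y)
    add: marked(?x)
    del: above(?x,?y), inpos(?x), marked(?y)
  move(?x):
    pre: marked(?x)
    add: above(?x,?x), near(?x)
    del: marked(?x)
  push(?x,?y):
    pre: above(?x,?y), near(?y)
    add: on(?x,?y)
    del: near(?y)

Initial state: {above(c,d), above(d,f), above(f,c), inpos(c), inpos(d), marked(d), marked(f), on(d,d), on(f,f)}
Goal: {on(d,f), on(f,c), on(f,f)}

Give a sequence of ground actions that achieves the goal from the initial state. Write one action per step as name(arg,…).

step(c,d); move(f); move(c); push(f,c); push(d,f)

1. step(c,d)  →  {above(d,f), above(f,c), inpos(d), marked(c), marked(f), on(d,d), on(f,f)}
2. move(f)  →  {above(d,f), above(f,c), above(f,f), inpos(d), marked(c), near(f), on(d,d), on(f,f)}
3. move(c)  →  {above(c,c), above(d,f), above(f,c), above(f,f), inpos(d), near(c), near(f), on(d,d), on(f,f)}
4. push(f,c)  →  {above(c,c), above(d,f), above(f,c), above(f,f), inpos(d), near(f), on(d,d), on(f,c), on(f,f)}
5. push(d,f)  →  {above(c,c), above(d,f), above(f,c), above(f,f), inpos(d), on(d,d), on(d,f), on(f,c), on(f,f)}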